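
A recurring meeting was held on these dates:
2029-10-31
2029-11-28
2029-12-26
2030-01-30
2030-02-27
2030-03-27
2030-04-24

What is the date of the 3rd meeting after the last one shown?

All Wednesdays; the gaps (28, 28, 35, 28, 28, 28) vary with month length.
This is the last Wednesday of each month.
May 2030 ends with Wednesday 2030-05-29.
Last Wednesday of June 2030: 2030-06-26.
Last Wednesday of July 2030: 2030-07-31.

2030-07-31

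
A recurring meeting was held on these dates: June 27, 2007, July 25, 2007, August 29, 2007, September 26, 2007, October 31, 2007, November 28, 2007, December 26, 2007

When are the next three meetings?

All Wednesdays; the gaps (28, 35, 28, 35, 28, 28) vary with month length.
This is the last Wednesday of each month.
Last Wednesday of January 2008: January 30, 2008.
February 2008 ends with Wednesday February 27, 2008.
Last Wednesday of March 2008: March 26, 2008.

January 30, 2008; February 27, 2008; March 26, 2008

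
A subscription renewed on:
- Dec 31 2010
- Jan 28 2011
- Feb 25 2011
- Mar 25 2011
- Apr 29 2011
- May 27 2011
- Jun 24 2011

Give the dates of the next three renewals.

These are Fridays with 28, 28, 28, 35, 28, 28-day gaps.
Each is the final Friday of its month — Dec 31 2010 is past the 28th, so '4th Friday' doesn't fit.
July 2011 ends with Friday Jul 29 2011.
August 2011 ends with Friday Aug 26 2011.
September 2011 ends with Friday Sep 30 2011.

Jul 29 2011, Aug 26 2011, Sep 30 2011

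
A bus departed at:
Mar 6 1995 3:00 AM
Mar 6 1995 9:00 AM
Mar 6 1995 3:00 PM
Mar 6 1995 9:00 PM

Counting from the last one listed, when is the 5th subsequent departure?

The interval is a steady 6 hours (6, 6, 6).
Mar 6 1995 9:00 PM + 6 h = Mar 7 1995 3:00 AM.
Mar 7 1995 3:00 AM + 6 h = Mar 7 1995 9:00 AM.
Mar 7 1995 9:00 AM + 6 h = Mar 7 1995 3:00 PM.
Mar 7 1995 3:00 PM + 6 h = Mar 7 1995 9:00 PM.
Mar 7 1995 9:00 PM + 6 h = Mar 8 1995 3:00 AM.

Mar 8 1995 3:00 AM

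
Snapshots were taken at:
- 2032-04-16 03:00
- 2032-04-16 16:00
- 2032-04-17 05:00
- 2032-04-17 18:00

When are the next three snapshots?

Gaps: 13, 13, 13 hours — each event is 13 hours after the previous one.
2032-04-17 18:00 + 13 h = 2032-04-18 07:00.
2032-04-18 07:00 + 13 h = 2032-04-18 20:00.
2032-04-18 20:00 + 13 h = 2032-04-19 09:00.

2032-04-18 07:00, 2032-04-18 20:00, 2032-04-19 09:00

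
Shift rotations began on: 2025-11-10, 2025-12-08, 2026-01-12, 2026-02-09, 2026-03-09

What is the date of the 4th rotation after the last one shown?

All dates are Mondays, 28, 35, 28, 28 days apart.
Specifically, the 2nd Monday of each month.
April 2026 — 2nd Monday is 2026-04-13.
May 2026 — 2nd Monday is 2026-05-11.
2nd Monday of June 2026: 2026-06-08.
July 2026 — 2nd Monday is 2026-07-13.

2026-07-13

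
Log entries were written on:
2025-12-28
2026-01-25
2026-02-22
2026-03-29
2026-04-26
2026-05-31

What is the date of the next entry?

2026-06-28

All Sundays; the gaps (28, 28, 35, 28, 35) vary with month length.
This is the last Sunday of each month.
June 2026 ends with Sunday 2026-06-28.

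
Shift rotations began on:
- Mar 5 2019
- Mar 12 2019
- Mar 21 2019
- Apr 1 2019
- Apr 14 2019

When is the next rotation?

Gaps: 7, 9, 11, 13 days — each gap is 2 larger than the previous one.
Next gap: 15 days. Apr 14 2019 + 15 days = Apr 29 2019.

Apr 29 2019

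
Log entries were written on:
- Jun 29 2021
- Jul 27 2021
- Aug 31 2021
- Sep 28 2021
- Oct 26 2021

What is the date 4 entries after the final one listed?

Feb 22 2022

Every date is a Tuesday; gaps 28, 35, 28, 28 days.
Each is the last Tuesday of its month (at least one falls on the 29th or later, ruling out '4th Tuesday').
November 2021 ends with Tuesday Nov 30 2021.
Last Tuesday of December 2021: Dec 28 2021.
Last Tuesday of January 2022: Jan 25 2022.
February 2022 ends with Tuesday Feb 22 2022.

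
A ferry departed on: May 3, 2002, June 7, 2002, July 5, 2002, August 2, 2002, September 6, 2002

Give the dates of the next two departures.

Gaps: 35, 28, 28, 35 days — a mix of 28 and 35. Every date is a Friday.
Each is the 1st Friday of its month.
October 2002 — 1st Friday is October 4, 2002.
November 2002 — 1st Friday is November 1, 2002.

October 4, 2002; November 1, 2002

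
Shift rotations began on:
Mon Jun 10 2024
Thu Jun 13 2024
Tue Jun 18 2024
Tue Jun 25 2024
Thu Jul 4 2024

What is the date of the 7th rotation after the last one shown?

Thu Oct 31 2024

The spacing grows by 2 each time: 3, 5, 7, 9 days.
Next gap: 11 days. Thu Jul 4 2024 + 11 days = Mon Jul 15 2024.
Next gap: 13 days. Mon Jul 15 2024 + 13 days = Sun Jul 28 2024.
Next gap: 15 days. Sun Jul 28 2024 + 15 days = Mon Aug 12 2024.
Next gap: 17 days. Mon Aug 12 2024 + 17 days = Thu Aug 29 2024.
Next gap: 19 days. Thu Aug 29 2024 + 19 days = Tue Sep 17 2024.
Next gap: 21 days. Tue Sep 17 2024 + 21 days = Tue Oct 8 2024.
Next gap: 23 days. Tue Oct 8 2024 + 23 days = Thu Oct 31 2024.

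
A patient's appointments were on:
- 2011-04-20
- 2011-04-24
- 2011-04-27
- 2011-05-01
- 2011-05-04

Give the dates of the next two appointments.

2011-05-08, 2011-05-11

Every event lands on a Wednesday or Sunday (gaps cycle 4, 3, 4, 3).
So the schedule is: every Wednesday and Sunday.
Next Sunday: 2011-05-08.
Next Wednesday: 2011-05-11.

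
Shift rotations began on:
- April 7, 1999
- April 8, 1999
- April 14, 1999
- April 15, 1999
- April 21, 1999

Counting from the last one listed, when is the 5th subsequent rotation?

The gap pattern 1, 6, 1, 6 repeats every 2 events.
These are the Wednesdays and Thursdays of each week.
The following Thursday is April 22, 1999.
The following Wednesday is April 28, 1999.
Next Thursday: April 29, 1999.
Next Wednesday: May 5, 1999.
The following Thursday is May 6, 1999.

May 6, 1999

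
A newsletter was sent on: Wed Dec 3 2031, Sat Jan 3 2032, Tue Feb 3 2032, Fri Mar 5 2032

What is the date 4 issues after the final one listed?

Wed Jul 7 2032

The spacing is 31, 31, 31 days — always 31 days.
Fri Mar 5 2032 + 31 days = Mon Apr 5 2032.
Mon Apr 5 2032 + 31 days = Thu May 6 2032.
Thu May 6 2032 + 31 days = Sun Jun 6 2032.
Sun Jun 6 2032 + 31 days = Wed Jul 7 2032.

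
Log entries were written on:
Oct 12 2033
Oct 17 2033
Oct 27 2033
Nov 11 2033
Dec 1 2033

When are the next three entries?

The spacing grows by 5 each time: 5, 10, 15, 20 days.
Next gap: 25 days. Dec 1 2033 + 25 days = Dec 26 2033.
Next gap: 30 days. Dec 26 2033 + 30 days = Jan 25 2034.
Next gap: 35 days. Jan 25 2034 + 35 days = Mar 1 2034.

Dec 26 2033, Jan 25 2034, Mar 1 2034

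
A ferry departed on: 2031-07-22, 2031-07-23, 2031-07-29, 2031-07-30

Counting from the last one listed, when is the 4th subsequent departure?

Gaps: 1, 6, 1 days — not constant, but cyclic with period 2.
The events fall on every Tuesday and Wednesday.
Next Tuesday: 2031-08-05.
Next Wednesday: 2031-08-06.
Next Tuesday: 2031-08-12.
Next Wednesday: 2031-08-13.

2031-08-13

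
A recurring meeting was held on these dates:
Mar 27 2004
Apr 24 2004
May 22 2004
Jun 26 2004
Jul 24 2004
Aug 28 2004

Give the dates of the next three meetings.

These are Saturdays at 28- or 35-day spacing (28, 28, 35, 28, 35).
The pattern: 4th Saturday of the month.
September 2004 — 4th Saturday is Sep 25 2004.
4th Saturday of October 2004: Oct 23 2004.
4th Saturday of November 2004: Nov 27 2004.

Sep 25 2004, Oct 23 2004, Nov 27 2004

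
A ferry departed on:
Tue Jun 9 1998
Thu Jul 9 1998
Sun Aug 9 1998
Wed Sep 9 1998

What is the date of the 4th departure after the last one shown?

Each date is the 9th; the gaps (30, 31, 31) track the month lengths.
The rule is the 9th of each month.
Next: October 1998 → Fri Oct 9 1998.
Next: November 1998 → Mon Nov 9 1998.
December 1998: Wed Dec 9 1998.
Next: January 1999 → Sat Jan 9 1999.

Sat Jan 9 1999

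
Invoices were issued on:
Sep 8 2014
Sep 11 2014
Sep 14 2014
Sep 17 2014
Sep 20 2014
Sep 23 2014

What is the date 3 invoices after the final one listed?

Oct 2 2014

Every event comes 3 days after the last (3, 3, 3, 3, 3).
Sep 23 2014 + 3 days = Sep 26 2014.
Sep 26 2014 + 3 days = Sep 29 2014.
Sep 29 2014 + 3 days = Oct 2 2014.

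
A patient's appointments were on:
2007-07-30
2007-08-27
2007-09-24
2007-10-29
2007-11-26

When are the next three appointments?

All Mondays; the gaps (28, 28, 35, 28) vary with month length.
This is the last Monday of each month.
December 2007 ends with Monday 2007-12-31.
January 2008 ends with Monday 2008-01-28.
February 2008 ends with Monday 2008-02-25.

2007-12-31, 2008-01-28, 2008-02-25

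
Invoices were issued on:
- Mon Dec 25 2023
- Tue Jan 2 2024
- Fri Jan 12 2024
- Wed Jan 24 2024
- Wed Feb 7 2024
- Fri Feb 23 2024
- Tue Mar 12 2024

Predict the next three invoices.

Intervals are 8, 10, 12, 14, 16, 18 days — an arithmetic progression with common difference 2.
Next gap: 20 days. Tue Mar 12 2024 + 20 days = Mon Apr 1 2024.
Next gap: 22 days. Mon Apr 1 2024 + 22 days = Tue Apr 23 2024.
Next gap: 24 days. Tue Apr 23 2024 + 24 days = Fri May 17 2024.

Mon Apr 1 2024, Tue Apr 23 2024, Fri May 17 2024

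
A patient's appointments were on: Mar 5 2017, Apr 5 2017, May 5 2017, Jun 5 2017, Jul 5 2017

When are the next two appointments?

Aug 5 2017, Sep 5 2017

Each date is the 5th; the gaps (31, 30, 31, 30) track the month lengths.
The rule is the 5th of each month.
Next: August 2017 → Aug 5 2017.
Next: September 2017 → Sep 5 2017.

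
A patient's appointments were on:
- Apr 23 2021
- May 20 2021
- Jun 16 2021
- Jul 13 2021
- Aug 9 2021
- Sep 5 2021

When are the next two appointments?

Gaps between consecutive events: 27, 27, 27, 27, 27 days — a constant 27-day interval.
Sep 5 2021 + 27 days = Oct 2 2021.
Oct 2 2021 + 27 days = Oct 29 2021.

Oct 2 2021, Oct 29 2021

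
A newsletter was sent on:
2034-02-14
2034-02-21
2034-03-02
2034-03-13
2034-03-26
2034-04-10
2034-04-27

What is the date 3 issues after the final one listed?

The spacing grows by 2 each time: 7, 9, 11, 13, 15, 17 days.
Next gap: 19 days. 2034-04-27 + 19 days = 2034-05-16.
Next gap: 21 days. 2034-05-16 + 21 days = 2034-06-06.
Next gap: 23 days. 2034-06-06 + 23 days = 2034-06-29.

2034-06-29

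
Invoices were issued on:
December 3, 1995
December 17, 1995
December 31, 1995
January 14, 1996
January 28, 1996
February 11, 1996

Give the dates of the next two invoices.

Every event comes 14 days after the last (14, 14, 14, 14, 14).
February 11, 1996 + 14 days = February 25, 1996.
February 25, 1996 + 14 days = March 10, 1996.

February 25, 1996; March 10, 1996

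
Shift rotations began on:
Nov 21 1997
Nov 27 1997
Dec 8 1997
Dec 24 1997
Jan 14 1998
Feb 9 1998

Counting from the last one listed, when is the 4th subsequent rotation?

Jul 13 1998

Intervals are 6, 11, 16, 21, 26 days — an arithmetic progression with common difference 5.
Next gap: 31 days. Feb 9 1998 + 31 days = Mar 12 1998.
Next gap: 36 days. Mar 12 1998 + 36 days = Apr 17 1998.
Next gap: 41 days. Apr 17 1998 + 41 days = May 28 1998.
Next gap: 46 days. May 28 1998 + 46 days = Jul 13 1998.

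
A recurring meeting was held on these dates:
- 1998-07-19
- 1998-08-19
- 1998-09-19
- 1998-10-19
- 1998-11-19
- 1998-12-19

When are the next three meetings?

Each date is the 19th; the gaps (31, 31, 30, 31, 30) track the month lengths.
The rule is the 19th of each month.
January 1999: 1999-01-19.
February 1999: 1999-02-19.
March 1999: 1999-03-19.

1999-01-19, 1999-02-19, 1999-03-19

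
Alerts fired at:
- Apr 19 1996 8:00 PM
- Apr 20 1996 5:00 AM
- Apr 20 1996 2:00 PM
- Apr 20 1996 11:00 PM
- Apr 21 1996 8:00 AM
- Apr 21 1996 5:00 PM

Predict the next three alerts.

Apr 22 1996 2:00 AM, Apr 22 1996 11:00 AM, Apr 22 1996 8:00 PM

Spacing: 9, 9, 9, 9, 9 h — constant 9 h.
Apr 21 1996 5:00 PM + 9 h = Apr 22 1996 2:00 AM.
Apr 22 1996 2:00 AM + 9 h = Apr 22 1996 11:00 AM.
Apr 22 1996 11:00 AM + 9 h = Apr 22 1996 8:00 PM.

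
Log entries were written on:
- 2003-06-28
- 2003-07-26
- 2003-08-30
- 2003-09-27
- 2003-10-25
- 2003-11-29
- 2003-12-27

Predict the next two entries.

All Saturdays; the gaps (28, 35, 28, 28, 35, 28) vary with month length.
This is the last Saturday of each month.
January 2004 ends with Saturday 2004-01-31.
Last Saturday of February 2004: 2004-02-28.

2004-01-31, 2004-02-28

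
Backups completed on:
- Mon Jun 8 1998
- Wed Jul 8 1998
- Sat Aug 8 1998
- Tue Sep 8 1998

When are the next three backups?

Gaps: 30, 31, 31 days — not constant. Every event is on the 8th of the month.
Pattern: the 8th of each month.
October 1998: Thu Oct 8 1998.
Next: November 1998 → Sun Nov 8 1998.
Next: December 1998 → Tue Dec 8 1998.

Thu Oct 8 1998, Sun Nov 8 1998, Tue Dec 8 1998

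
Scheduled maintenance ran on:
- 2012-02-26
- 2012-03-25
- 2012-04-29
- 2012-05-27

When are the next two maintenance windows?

All Sundays; the gaps (28, 35, 28) vary with month length.
This is the last Sunday of each month.
June 2012 ends with Sunday 2012-06-24.
July 2012 ends with Sunday 2012-07-29.

2012-06-24, 2012-07-29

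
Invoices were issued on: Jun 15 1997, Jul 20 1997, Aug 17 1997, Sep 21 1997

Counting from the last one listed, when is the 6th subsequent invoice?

Mar 15 1998

All dates are Sundays, 35, 28, 35 days apart.
Specifically, the 3rd Sunday of each month.
October 1997 — 3rd Sunday is Oct 19 1997.
November 1997 — 3rd Sunday is Nov 16 1997.
3rd Sunday of December 1997: Dec 21 1997.
3rd Sunday of January 1998: Jan 18 1998.
February 1998 — 3rd Sunday is Feb 15 1998.
3rd Sunday of March 1998: Mar 15 1998.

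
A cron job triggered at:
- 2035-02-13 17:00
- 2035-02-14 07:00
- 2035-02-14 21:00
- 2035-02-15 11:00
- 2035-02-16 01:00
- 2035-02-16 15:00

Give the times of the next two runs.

The interval is a steady 14 hours (14, 14, 14, 14, 14).
2035-02-16 15:00 + 14 h = 2035-02-17 05:00.
2035-02-17 05:00 + 14 h = 2035-02-17 19:00.

2035-02-17 05:00, 2035-02-17 19:00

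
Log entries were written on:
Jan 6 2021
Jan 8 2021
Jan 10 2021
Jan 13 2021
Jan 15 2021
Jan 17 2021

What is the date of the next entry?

Jan 20 2021

Gaps: 2, 2, 3, 2, 2 days — not constant, but cyclic with period 3.
The events fall on every Wednesday, Friday and Sunday.
The following Wednesday is Jan 20 2021.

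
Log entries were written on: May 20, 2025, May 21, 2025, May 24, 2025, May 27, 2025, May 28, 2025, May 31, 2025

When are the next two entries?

June 3, 2025; June 4, 2025

Gaps: 1, 3, 3, 1, 3 days — not constant, but cyclic with period 3.
The events fall on every Tuesday, Wednesday and Saturday.
Next Tuesday: June 3, 2025.
The following Wednesday is June 4, 2025.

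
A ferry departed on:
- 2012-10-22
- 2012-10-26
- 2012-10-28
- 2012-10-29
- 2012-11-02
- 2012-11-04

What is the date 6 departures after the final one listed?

Every event lands on a Monday or Friday or Sunday (gaps cycle 4, 2, 1, 4, 2).
So the schedule is: every Monday, Friday and Sunday.
The following Monday is 2012-11-05.
Next Friday: 2012-11-09.
The following Sunday is 2012-11-11.
Next Monday: 2012-11-12.
The following Friday is 2012-11-16.
Next Sunday: 2012-11-18.

2012-11-18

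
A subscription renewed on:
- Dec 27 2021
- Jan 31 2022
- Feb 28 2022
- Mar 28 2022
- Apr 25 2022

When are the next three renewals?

May 30 2022, Jun 27 2022, Jul 25 2022

These are Mondays with 35, 28, 28, 28-day gaps.
Each is the final Monday of its month — Jan 31 2022 is past the 28th, so '4th Monday' doesn't fit.
May 2022 ends with Monday May 30 2022.
June 2022 ends with Monday Jun 27 2022.
July 2022 ends with Monday Jul 25 2022.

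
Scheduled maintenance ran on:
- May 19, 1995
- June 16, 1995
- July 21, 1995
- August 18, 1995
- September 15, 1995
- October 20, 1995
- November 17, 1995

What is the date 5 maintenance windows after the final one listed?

April 19, 1996

All dates are Fridays, 28, 35, 28, 28, 35, 28 days apart.
Specifically, the 3rd Friday of each month.
3rd Friday of December 1995: December 15, 1995.
January 1996 — 3rd Friday is January 19, 1996.
3rd Friday of February 1996: February 16, 1996.
March 1996 — 3rd Friday is March 15, 1996.
3rd Friday of April 1996: April 19, 1996.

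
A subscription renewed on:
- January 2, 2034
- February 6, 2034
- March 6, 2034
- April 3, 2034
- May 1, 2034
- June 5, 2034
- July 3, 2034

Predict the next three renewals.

All dates are Mondays, 35, 28, 28, 28, 35, 28 days apart.
Specifically, the 1st Monday of each month.
1st Monday of August 2034: August 7, 2034.
1st Monday of September 2034: September 4, 2034.
1st Monday of October 2034: October 2, 2034.

August 7, 2034; September 4, 2034; October 2, 2034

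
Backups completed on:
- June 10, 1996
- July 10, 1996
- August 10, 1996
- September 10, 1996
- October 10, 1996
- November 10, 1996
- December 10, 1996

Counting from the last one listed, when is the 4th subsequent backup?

April 10, 1997

Gaps: 30, 31, 31, 30, 31, 30 days — not constant. Every event is on the 10th of the month.
Pattern: the 10th of each month.
Next: January 1997 → January 10, 1997.
February 1997: February 10, 1997.
Next: March 1997 → March 10, 1997.
April 1997: April 10, 1997.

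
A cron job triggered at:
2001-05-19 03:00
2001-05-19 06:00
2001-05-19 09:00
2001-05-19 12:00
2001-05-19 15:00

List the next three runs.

2001-05-19 18:00, 2001-05-19 21:00, 2001-05-20 00:00

Gaps: 3, 3, 3, 3 hours — each event is 3 hours after the previous one.
2001-05-19 15:00 + 3 h = 2001-05-19 18:00.
2001-05-19 18:00 + 3 h = 2001-05-19 21:00.
2001-05-19 21:00 + 3 h = 2001-05-20 00:00.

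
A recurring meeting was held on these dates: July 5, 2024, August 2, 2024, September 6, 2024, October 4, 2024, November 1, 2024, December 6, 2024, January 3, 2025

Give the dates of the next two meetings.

Gaps: 28, 35, 28, 28, 35, 28 days — a mix of 28 and 35. Every date is a Friday.
Each is the 1st Friday of its month.
1st Friday of February 2025: February 7, 2025.
March 2025 — 1st Friday is March 7, 2025.

February 7, 2025; March 7, 2025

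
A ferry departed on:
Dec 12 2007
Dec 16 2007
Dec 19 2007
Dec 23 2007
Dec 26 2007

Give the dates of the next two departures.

Gaps: 4, 3, 4, 3 days — not constant, but cyclic with period 2.
The events fall on every Wednesday and Sunday.
Next Sunday: Dec 30 2007.
Next Wednesday: Jan 2 2008.

Dec 30 2007, Jan 2 2008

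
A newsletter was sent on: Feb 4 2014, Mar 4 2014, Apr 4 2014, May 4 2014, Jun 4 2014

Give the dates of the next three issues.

Gaps: 28, 31, 30, 31 days — not constant. Every event is on the 4th of the month.
Pattern: the 4th of each month.
July 2014: Jul 4 2014.
August 2014: Aug 4 2014.
Next: September 2014 → Sep 4 2014.

Jul 4 2014, Aug 4 2014, Sep 4 2014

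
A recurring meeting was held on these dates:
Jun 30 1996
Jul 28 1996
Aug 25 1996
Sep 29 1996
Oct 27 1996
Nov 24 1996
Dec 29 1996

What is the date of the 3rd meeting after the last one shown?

Every date is a Sunday; gaps 28, 28, 35, 28, 28, 35 days.
Each is the last Sunday of its month (at least one falls on the 29th or later, ruling out '4th Sunday').
January 1997 ends with Sunday Jan 26 1997.
Last Sunday of February 1997: Feb 23 1997.
Last Sunday of March 1997: Mar 30 1997.

Mar 30 1997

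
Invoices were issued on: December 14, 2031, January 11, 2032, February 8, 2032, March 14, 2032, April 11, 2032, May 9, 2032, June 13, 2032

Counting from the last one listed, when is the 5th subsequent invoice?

All dates are Sundays, 28, 28, 35, 28, 28, 35 days apart.
Specifically, the 2nd Sunday of each month.
July 2032 — 2nd Sunday is July 11, 2032.
August 2032 — 2nd Sunday is August 8, 2032.
September 2032 — 2nd Sunday is September 12, 2032.
2nd Sunday of October 2032: October 10, 2032.
2nd Sunday of November 2032: November 14, 2032.

November 14, 2032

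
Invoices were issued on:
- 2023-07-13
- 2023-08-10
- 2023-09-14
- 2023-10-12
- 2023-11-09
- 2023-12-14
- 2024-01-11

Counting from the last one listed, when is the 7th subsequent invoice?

Gaps: 28, 35, 28, 28, 35, 28 days — a mix of 28 and 35. Every date is a Thursday.
Each is the 2nd Thursday of its month.
February 2024 — 2nd Thursday is 2024-02-08.
March 2024 — 2nd Thursday is 2024-03-14.
2nd Thursday of April 2024: 2024-04-11.
2nd Thursday of May 2024: 2024-05-09.
2nd Thursday of June 2024: 2024-06-13.
July 2024 — 2nd Thursday is 2024-07-11.
August 2024 — 2nd Thursday is 2024-08-08.

2024-08-08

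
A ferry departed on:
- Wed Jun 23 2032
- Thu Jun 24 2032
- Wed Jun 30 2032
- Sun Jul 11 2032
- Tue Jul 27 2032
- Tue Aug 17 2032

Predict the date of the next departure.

Sun Sep 12 2032

The spacing grows by 5 each time: 1, 6, 11, 16, 21 days.
Next gap: 26 days. Tue Aug 17 2032 + 26 days = Sun Sep 12 2032.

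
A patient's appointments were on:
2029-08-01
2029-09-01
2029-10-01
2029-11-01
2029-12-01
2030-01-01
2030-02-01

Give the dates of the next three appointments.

The day-of-month is always 1 (31, 30, 31, 30, 31, 31 days between events).
So this recurs on the 1st of each month.
March 2030: 2030-03-01.
April 2030: 2030-04-01.
Next: May 2030 → 2030-05-01.

2030-03-01, 2030-04-01, 2030-05-01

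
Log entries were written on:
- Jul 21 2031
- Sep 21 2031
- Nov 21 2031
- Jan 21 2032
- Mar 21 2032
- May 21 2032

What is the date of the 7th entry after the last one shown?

Each date is the 21st; the gaps (62, 61, 61, 60, 61) track the month lengths.
The rule is the 21st of every 2 months.
Next: July 2032 → Jul 21 2032.
Next: September 2032 → Sep 21 2032.
November 2032: Nov 21 2032.
Next: January 2033 → Jan 21 2033.
March 2033: Mar 21 2033.
May 2033: May 21 2033.
Next: July 2033 → Jul 21 2033.

Jul 21 2033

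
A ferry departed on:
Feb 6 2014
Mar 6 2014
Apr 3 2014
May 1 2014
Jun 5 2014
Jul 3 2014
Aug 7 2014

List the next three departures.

These are Thursdays at 28- or 35-day spacing (28, 28, 28, 35, 28, 35).
The pattern: 1st Thursday of the month.
September 2014 — 1st Thursday is Sep 4 2014.
1st Thursday of October 2014: Oct 2 2014.
November 2014 — 1st Thursday is Nov 6 2014.

Sep 4 2014, Oct 2 2014, Nov 6 2014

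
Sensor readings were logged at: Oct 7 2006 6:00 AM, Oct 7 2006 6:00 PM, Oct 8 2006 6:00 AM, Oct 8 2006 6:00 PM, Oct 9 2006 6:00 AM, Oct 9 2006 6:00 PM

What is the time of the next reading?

Oct 10 2006 6:00 AM

Spacing: 12, 12, 12, 12, 12 h — constant 12 h.
Oct 9 2006 6:00 PM + 12 h = Oct 10 2006 6:00 AM.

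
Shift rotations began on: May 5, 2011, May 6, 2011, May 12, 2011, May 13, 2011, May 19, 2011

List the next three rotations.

The gap pattern 1, 6, 1, 6 repeats every 2 events.
These are the Thursdays and Fridays of each week.
Next Friday: May 20, 2011.
Next Thursday: May 26, 2011.
The following Friday is May 27, 2011.

May 20, 2011; May 26, 2011; May 27, 2011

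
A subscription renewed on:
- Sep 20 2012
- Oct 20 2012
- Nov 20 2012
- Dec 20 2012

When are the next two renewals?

Jan 20 2013, Feb 20 2013

Gaps: 30, 31, 30 days — not constant. Every event is on the 20th of the month.
Pattern: the 20th of each month.
January 2013: Jan 20 2013.
Next: February 2013 → Feb 20 2013.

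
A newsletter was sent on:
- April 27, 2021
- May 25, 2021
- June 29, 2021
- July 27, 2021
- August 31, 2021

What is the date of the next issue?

September 28, 2021

All Tuesdays; the gaps (28, 35, 28, 35) vary with month length.
This is the last Tuesday of each month.
September 2021 ends with Tuesday September 28, 2021.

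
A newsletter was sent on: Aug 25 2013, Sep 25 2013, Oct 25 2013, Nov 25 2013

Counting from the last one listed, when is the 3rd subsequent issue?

The day-of-month is always 25 (31, 30, 31 days between events).
So this recurs on the 25th of each month.
December 2013: Dec 25 2013.
Next: January 2014 → Jan 25 2014.
February 2014: Feb 25 2014.

Feb 25 2014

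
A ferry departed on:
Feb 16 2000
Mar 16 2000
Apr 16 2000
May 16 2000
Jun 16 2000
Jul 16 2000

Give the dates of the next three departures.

Aug 16 2000, Sep 16 2000, Oct 16 2000

The day-of-month is always 16 (29, 31, 30, 31, 30 days between events).
So this recurs on the 16th of each month.
August 2000: Aug 16 2000.
September 2000: Sep 16 2000.
Next: October 2000 → Oct 16 2000.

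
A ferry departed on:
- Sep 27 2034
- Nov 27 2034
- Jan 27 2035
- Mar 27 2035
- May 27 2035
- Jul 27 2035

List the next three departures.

Sep 27 2035, Nov 27 2035, Jan 27 2036

Each date is the 27th; the gaps (61, 61, 59, 61, 61) track the month lengths.
The rule is the 27th of every 2 months.
September 2035: Sep 27 2035.
November 2035: Nov 27 2035.
January 2036: Jan 27 2036.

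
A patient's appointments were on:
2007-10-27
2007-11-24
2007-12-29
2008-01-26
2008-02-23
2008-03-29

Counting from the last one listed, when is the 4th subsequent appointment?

Every date is a Saturday; gaps 28, 35, 28, 28, 35 days.
Each is the last Saturday of its month (at least one falls on the 29th or later, ruling out '4th Saturday').
April 2008 ends with Saturday 2008-04-26.
May 2008 ends with Saturday 2008-05-31.
June 2008 ends with Saturday 2008-06-28.
Last Saturday of July 2008: 2008-07-26.

2008-07-26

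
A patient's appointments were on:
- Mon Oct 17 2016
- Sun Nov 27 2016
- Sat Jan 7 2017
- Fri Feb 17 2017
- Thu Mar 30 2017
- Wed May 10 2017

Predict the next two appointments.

The spacing is 41, 41, 41, 41, 41 days — always 41 days.
Wed May 10 2017 + 41 days = Tue Jun 20 2017.
Tue Jun 20 2017 + 41 days = Mon Jul 31 2017.

Tue Jun 20 2017, Mon Jul 31 2017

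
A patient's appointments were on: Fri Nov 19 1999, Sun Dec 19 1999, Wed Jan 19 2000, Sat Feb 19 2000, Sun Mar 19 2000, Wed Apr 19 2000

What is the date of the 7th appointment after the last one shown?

Sun Nov 19 2000

Gaps: 30, 31, 31, 29, 31 days — not constant. Every event is on the 19th of the month.
Pattern: the 19th of each month.
Next: May 2000 → Fri May 19 2000.
June 2000: Mon Jun 19 2000.
July 2000: Wed Jul 19 2000.
Next: August 2000 → Sat Aug 19 2000.
September 2000: Tue Sep 19 2000.
Next: October 2000 → Thu Oct 19 2000.
Next: November 2000 → Sun Nov 19 2000.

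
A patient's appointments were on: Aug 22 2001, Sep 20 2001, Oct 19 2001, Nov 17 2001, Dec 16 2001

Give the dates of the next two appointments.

Jan 14 2002, Feb 12 2002

The spacing is 29, 29, 29, 29 days — always 29 days.
Dec 16 2001 + 29 days = Jan 14 2002.
Jan 14 2002 + 29 days = Feb 12 2002.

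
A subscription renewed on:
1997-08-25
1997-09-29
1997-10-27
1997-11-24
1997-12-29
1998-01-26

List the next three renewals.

1998-02-23, 1998-03-30, 1998-04-27

These are Mondays with 35, 28, 28, 35, 28-day gaps.
Each is the final Monday of its month — 1997-09-29 is past the 28th, so '4th Monday' doesn't fit.
February 1998 ends with Monday 1998-02-23.
Last Monday of March 1998: 1998-03-30.
April 1998 ends with Monday 1998-04-27.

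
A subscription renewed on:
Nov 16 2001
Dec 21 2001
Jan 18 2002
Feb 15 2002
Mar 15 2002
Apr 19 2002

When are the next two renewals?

May 17 2002, Jun 21 2002

These are Fridays at 28- or 35-day spacing (35, 28, 28, 28, 35).
The pattern: 3rd Friday of the month.
3rd Friday of May 2002: May 17 2002.
June 2002 — 3rd Friday is Jun 21 2002.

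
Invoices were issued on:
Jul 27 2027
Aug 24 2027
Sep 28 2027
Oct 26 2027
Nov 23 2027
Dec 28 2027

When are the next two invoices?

Jan 25 2028, Feb 22 2028

Gaps: 28, 35, 28, 28, 35 days — a mix of 28 and 35. Every date is a Tuesday.
Each is the 4th Tuesday of its month.
January 2028 — 4th Tuesday is Jan 25 2028.
4th Tuesday of February 2028: Feb 22 2028.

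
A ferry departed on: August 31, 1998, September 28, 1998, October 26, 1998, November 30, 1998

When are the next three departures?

December 28, 1998; January 25, 1999; February 22, 1999

All Mondays; the gaps (28, 28, 35) vary with month length.
This is the last Monday of each month.
Last Monday of December 1998: December 28, 1998.
Last Monday of January 1999: January 25, 1999.
February 1999 ends with Monday February 22, 1999.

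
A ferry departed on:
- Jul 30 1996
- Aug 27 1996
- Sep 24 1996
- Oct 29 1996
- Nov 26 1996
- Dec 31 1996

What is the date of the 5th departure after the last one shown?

All Tuesdays; the gaps (28, 28, 35, 28, 35) vary with month length.
This is the last Tuesday of each month.
January 1997 ends with Tuesday Jan 28 1997.
Last Tuesday of February 1997: Feb 25 1997.
March 1997 ends with Tuesday Mar 25 1997.
Last Tuesday of April 1997: Apr 29 1997.
Last Tuesday of May 1997: May 27 1997.

May 27 1997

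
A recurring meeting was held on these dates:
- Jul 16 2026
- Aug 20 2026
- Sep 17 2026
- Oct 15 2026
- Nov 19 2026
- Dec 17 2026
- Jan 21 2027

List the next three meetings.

Gaps: 35, 28, 28, 35, 28, 35 days — a mix of 28 and 35. Every date is a Thursday.
Each is the 3rd Thursday of its month.
3rd Thursday of February 2027: Feb 18 2027.
March 2027 — 3rd Thursday is Mar 18 2027.
April 2027 — 3rd Thursday is Apr 15 2027.

Feb 18 2027, Mar 18 2027, Apr 15 2027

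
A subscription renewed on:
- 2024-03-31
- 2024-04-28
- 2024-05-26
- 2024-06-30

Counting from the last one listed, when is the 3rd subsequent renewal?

2024-09-29

These are Sundays with 28, 28, 35-day gaps.
Each is the final Sunday of its month — 2024-03-31 is past the 28th, so '4th Sunday' doesn't fit.
Last Sunday of July 2024: 2024-07-28.
August 2024 ends with Sunday 2024-08-25.
September 2024 ends with Sunday 2024-09-29.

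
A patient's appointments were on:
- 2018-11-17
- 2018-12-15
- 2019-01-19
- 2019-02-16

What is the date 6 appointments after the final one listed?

All dates are Saturdays, 28, 35, 28 days apart.
Specifically, the 3rd Saturday of each month.
March 2019 — 3rd Saturday is 2019-03-16.
April 2019 — 3rd Saturday is 2019-04-20.
3rd Saturday of May 2019: 2019-05-18.
June 2019 — 3rd Saturday is 2019-06-15.
3rd Saturday of July 2019: 2019-07-20.
August 2019 — 3rd Saturday is 2019-08-17.

2019-08-17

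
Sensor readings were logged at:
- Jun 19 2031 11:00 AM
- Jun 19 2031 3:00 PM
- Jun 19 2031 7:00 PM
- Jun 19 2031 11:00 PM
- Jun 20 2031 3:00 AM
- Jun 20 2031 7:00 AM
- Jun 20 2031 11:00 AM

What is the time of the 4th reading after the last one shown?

Jun 21 2031 3:00 AM

Gaps: 4, 4, 4, 4, 4, 4 hours — each event is 4 hours after the previous one.
Jun 20 2031 11:00 AM + 4 h = Jun 20 2031 3:00 PM.
Jun 20 2031 3:00 PM + 4 h = Jun 20 2031 7:00 PM.
Jun 20 2031 7:00 PM + 4 h = Jun 20 2031 11:00 PM.
Jun 20 2031 11:00 PM + 4 h = Jun 21 2031 3:00 AM.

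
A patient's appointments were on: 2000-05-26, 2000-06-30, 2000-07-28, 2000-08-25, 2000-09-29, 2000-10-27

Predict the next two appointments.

2000-11-24, 2000-12-29

These are Fridays with 35, 28, 28, 35, 28-day gaps.
Each is the final Friday of its month — 2000-06-30 is past the 28th, so '4th Friday' doesn't fit.
November 2000 ends with Friday 2000-11-24.
Last Friday of December 2000: 2000-12-29.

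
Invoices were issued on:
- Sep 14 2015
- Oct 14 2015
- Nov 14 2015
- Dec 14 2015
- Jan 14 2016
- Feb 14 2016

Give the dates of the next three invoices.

Each date is the 14th; the gaps (30, 31, 30, 31, 31) track the month lengths.
The rule is the 14th of each month.
March 2016: Mar 14 2016.
Next: April 2016 → Apr 14 2016.
Next: May 2016 → May 14 2016.

Mar 14 2016, Apr 14 2016, May 14 2016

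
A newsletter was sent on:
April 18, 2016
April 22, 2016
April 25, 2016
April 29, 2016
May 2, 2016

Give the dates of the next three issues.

May 6, 2016; May 9, 2016; May 13, 2016

Gaps: 4, 3, 4, 3 days — not constant, but cyclic with period 2.
The events fall on every Monday and Friday.
The following Friday is May 6, 2016.
The following Monday is May 9, 2016.
The following Friday is May 13, 2016.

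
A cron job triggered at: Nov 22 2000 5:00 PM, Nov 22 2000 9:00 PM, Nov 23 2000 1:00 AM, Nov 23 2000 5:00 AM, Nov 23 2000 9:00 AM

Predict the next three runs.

Nov 23 2000 1:00 PM, Nov 23 2000 5:00 PM, Nov 23 2000 9:00 PM

Spacing: 4, 4, 4, 4 h — constant 4 h.
Nov 23 2000 9:00 AM + 4 h = Nov 23 2000 1:00 PM.
Nov 23 2000 1:00 PM + 4 h = Nov 23 2000 5:00 PM.
Nov 23 2000 5:00 PM + 4 h = Nov 23 2000 9:00 PM.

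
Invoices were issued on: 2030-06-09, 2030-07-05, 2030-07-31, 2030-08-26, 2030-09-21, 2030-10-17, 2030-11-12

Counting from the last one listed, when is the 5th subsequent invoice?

2031-03-22

Gaps between consecutive events: 26, 26, 26, 26, 26, 26 days — a constant 26-day interval.
2030-11-12 + 26 days = 2030-12-08.
2030-12-08 + 26 days = 2031-01-03.
2031-01-03 + 26 days = 2031-01-29.
2031-01-29 + 26 days = 2031-02-24.
2031-02-24 + 26 days = 2031-03-22.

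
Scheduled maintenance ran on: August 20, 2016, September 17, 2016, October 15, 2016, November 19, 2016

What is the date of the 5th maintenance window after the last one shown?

Gaps: 28, 28, 35 days — a mix of 28 and 35. Every date is a Saturday.
Each is the 3rd Saturday of its month.
3rd Saturday of December 2016: December 17, 2016.
3rd Saturday of January 2017: January 21, 2017.
February 2017 — 3rd Saturday is February 18, 2017.
March 2017 — 3rd Saturday is March 18, 2017.
April 2017 — 3rd Saturday is April 15, 2017.

April 15, 2017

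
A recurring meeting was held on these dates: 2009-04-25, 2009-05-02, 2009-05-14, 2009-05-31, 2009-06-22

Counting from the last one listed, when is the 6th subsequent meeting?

Gaps: 7, 12, 17, 22 days — each gap is 5 larger than the previous one.
Next gap: 27 days. 2009-06-22 + 27 days = 2009-07-19.
Next gap: 32 days. 2009-07-19 + 32 days = 2009-08-20.
Next gap: 37 days. 2009-08-20 + 37 days = 2009-09-26.
Next gap: 42 days. 2009-09-26 + 42 days = 2009-11-07.
Next gap: 47 days. 2009-11-07 + 47 days = 2009-12-24.
Next gap: 52 days. 2009-12-24 + 52 days = 2010-02-14.

2010-02-14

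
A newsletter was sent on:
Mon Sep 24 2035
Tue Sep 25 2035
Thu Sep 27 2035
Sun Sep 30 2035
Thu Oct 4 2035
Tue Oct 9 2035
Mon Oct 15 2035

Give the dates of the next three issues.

The spacing grows by 1 each time: 1, 2, 3, 4, 5, 6 days.
Next gap: 7 days. Mon Oct 15 2035 + 7 days = Mon Oct 22 2035.
Next gap: 8 days. Mon Oct 22 2035 + 8 days = Tue Oct 30 2035.
Next gap: 9 days. Tue Oct 30 2035 + 9 days = Thu Nov 8 2035.

Mon Oct 22 2035, Tue Oct 30 2035, Thu Nov 8 2035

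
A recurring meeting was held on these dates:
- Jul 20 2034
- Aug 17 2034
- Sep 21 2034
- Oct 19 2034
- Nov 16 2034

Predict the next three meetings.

All dates are Thursdays, 28, 35, 28, 28 days apart.
Specifically, the 3rd Thursday of each month.
3rd Thursday of December 2034: Dec 21 2034.
3rd Thursday of January 2035: Jan 18 2035.
3rd Thursday of February 2035: Feb 15 2035.

Dec 21 2034, Jan 18 2035, Feb 15 2035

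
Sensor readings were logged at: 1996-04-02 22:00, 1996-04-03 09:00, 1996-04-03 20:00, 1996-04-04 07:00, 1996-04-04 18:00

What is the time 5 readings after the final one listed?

1996-04-07 01:00

Spacing: 11, 11, 11, 11 h — constant 11 h.
1996-04-04 18:00 + 11 h = 1996-04-05 05:00.
1996-04-05 05:00 + 11 h = 1996-04-05 16:00.
1996-04-05 16:00 + 11 h = 1996-04-06 03:00.
1996-04-06 03:00 + 11 h = 1996-04-06 14:00.
1996-04-06 14:00 + 11 h = 1996-04-07 01:00.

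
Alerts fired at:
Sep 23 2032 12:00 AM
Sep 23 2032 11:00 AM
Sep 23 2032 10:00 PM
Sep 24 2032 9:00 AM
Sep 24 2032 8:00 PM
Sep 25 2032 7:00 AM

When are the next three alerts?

Sep 25 2032 6:00 PM, Sep 26 2032 5:00 AM, Sep 26 2032 4:00 PM

The interval is a steady 11 hours (11, 11, 11, 11, 11).
Sep 25 2032 7:00 AM + 11 h = Sep 25 2032 6:00 PM.
Sep 25 2032 6:00 PM + 11 h = Sep 26 2032 5:00 AM.
Sep 26 2032 5:00 AM + 11 h = Sep 26 2032 4:00 PM.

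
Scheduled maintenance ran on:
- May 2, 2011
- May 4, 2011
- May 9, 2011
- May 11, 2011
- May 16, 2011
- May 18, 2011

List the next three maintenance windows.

May 23, 2011; May 25, 2011; May 30, 2011

Gaps: 2, 5, 2, 5, 2 days — not constant, but cyclic with period 2.
The events fall on every Monday and Wednesday.
Next Monday: May 23, 2011.
The following Wednesday is May 25, 2011.
Next Monday: May 30, 2011.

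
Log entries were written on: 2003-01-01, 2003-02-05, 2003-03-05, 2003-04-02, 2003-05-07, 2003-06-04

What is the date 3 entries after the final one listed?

All dates are Wednesdays, 35, 28, 28, 35, 28 days apart.
Specifically, the 1st Wednesday of each month.
1st Wednesday of July 2003: 2003-07-02.
August 2003 — 1st Wednesday is 2003-08-06.
September 2003 — 1st Wednesday is 2003-09-03.

2003-09-03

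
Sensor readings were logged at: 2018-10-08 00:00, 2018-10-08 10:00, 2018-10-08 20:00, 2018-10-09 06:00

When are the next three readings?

Gaps: 10, 10, 10 hours — each event is 10 hours after the previous one.
2018-10-09 06:00 + 10 h = 2018-10-09 16:00.
2018-10-09 16:00 + 10 h = 2018-10-10 02:00.
2018-10-10 02:00 + 10 h = 2018-10-10 12:00.

2018-10-09 16:00, 2018-10-10 02:00, 2018-10-10 12:00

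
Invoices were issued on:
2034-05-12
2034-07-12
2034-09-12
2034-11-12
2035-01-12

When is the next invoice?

2035-03-12

Each date is the 12th; the gaps (61, 62, 61, 61) track the month lengths.
The rule is the 12th of every 2 months.
Next: March 2035 → 2035-03-12.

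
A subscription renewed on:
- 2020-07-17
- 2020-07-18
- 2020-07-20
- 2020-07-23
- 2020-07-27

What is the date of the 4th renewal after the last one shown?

2020-08-22

Intervals are 1, 2, 3, 4 days — an arithmetic progression with common difference 1.
Next gap: 5 days. 2020-07-27 + 5 days = 2020-08-01.
Next gap: 6 days. 2020-08-01 + 6 days = 2020-08-07.
Next gap: 7 days. 2020-08-07 + 7 days = 2020-08-14.
Next gap: 8 days. 2020-08-14 + 8 days = 2020-08-22.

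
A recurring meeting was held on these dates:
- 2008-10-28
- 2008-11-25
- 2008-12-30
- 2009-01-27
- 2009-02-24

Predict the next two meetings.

Every date is a Tuesday; gaps 28, 35, 28, 28 days.
Each is the last Tuesday of its month (at least one falls on the 29th or later, ruling out '4th Tuesday').
Last Tuesday of March 2009: 2009-03-31.
Last Tuesday of April 2009: 2009-04-28.

2009-03-31, 2009-04-28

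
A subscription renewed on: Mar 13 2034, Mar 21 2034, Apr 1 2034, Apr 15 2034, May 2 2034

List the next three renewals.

The spacing grows by 3 each time: 8, 11, 14, 17 days.
Next gap: 20 days. May 2 2034 + 20 days = May 22 2034.
Next gap: 23 days. May 22 2034 + 23 days = Jun 14 2034.
Next gap: 26 days. Jun 14 2034 + 26 days = Jul 10 2034.

May 22 2034, Jun 14 2034, Jul 10 2034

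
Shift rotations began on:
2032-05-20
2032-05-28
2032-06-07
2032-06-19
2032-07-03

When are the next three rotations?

2032-07-19, 2032-08-06, 2032-08-26

Intervals are 8, 10, 12, 14 days — an arithmetic progression with common difference 2.
Next gap: 16 days. 2032-07-03 + 16 days = 2032-07-19.
Next gap: 18 days. 2032-07-19 + 18 days = 2032-08-06.
Next gap: 20 days. 2032-08-06 + 20 days = 2032-08-26.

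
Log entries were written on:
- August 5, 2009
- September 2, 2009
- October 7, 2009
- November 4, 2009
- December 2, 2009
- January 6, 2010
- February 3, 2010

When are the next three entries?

March 3, 2010; April 7, 2010; May 5, 2010

These are Wednesdays at 28- or 35-day spacing (28, 35, 28, 28, 35, 28).
The pattern: 1st Wednesday of the month.
1st Wednesday of March 2010: March 3, 2010.
1st Wednesday of April 2010: April 7, 2010.
May 2010 — 1st Wednesday is May 5, 2010.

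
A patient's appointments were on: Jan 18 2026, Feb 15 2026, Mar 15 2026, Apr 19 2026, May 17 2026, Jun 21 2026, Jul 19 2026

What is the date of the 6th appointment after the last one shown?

Jan 17 2027

These are Sundays at 28- or 35-day spacing (28, 28, 35, 28, 35, 28).
The pattern: 3rd Sunday of the month.
August 2026 — 3rd Sunday is Aug 16 2026.
3rd Sunday of September 2026: Sep 20 2026.
October 2026 — 3rd Sunday is Oct 18 2026.
3rd Sunday of November 2026: Nov 15 2026.
3rd Sunday of December 2026: Dec 20 2026.
3rd Sunday of January 2027: Jan 17 2027.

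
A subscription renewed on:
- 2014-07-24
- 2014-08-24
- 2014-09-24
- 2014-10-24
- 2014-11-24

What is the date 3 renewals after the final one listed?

The day-of-month is always 24 (31, 31, 30, 31 days between events).
So this recurs on the 24th of each month.
Next: December 2014 → 2014-12-24.
January 2015: 2015-01-24.
Next: February 2015 → 2015-02-24.

2015-02-24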